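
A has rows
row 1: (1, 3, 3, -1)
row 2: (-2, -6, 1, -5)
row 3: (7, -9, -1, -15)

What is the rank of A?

Row reduce to echelon form.
R2 ← R2 + (2)·R1: [0, 0, 7, -7]
R3 ← R3 − (7)·R1: [0, -30, -22, -8]
Swap R2 ↔ R3
Echelon form has 3 nonzero rows, so rank(A) = 3.

3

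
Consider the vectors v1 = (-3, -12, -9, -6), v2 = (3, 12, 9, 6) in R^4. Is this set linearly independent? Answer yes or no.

Form the matrix with these vectors as rows and row reduce.
R2 ← R2 + R1: [0, 0, 0, 0]
1 nonzero row, so the 2 vectors span a space of dimension 1.
Since 1 < 2, the vectors are linearly dependent.

no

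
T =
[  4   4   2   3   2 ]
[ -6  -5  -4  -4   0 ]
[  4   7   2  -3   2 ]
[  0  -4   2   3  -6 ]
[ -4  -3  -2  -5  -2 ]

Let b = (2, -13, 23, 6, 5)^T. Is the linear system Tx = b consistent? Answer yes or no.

Row reduce the augmented matrix [T | b].
R2 ← R2 + (3/2)·R1: [0, 1, -1, 1/2, 3, -10]
R3 ← R3 − R1: [0, 3, 0, -6, 0, 21]
R5 ← R5 + R1: [0, 1, 0, -2, 0, 7]
R3 ← R3 − (3)·R2: [0, 0, 3, -15/2, -9, 51]
R4 ← R4 + (4)·R2: [0, 0, -2, 5, 6, -34]
R5 ← R5 − R2: [0, 0, 1, -5/2, -3, 17]
R4 ← R4 + (2/3)·R3: [0, 0, 0, 0, 0, 0]
R5 ← R5 − (1/3)·R3: [0, 0, 0, 0, 0, 0]
The echelon form has 3 nonzero rows, and every pivot lies in the first 5 columns, so rank(T) = rank([T|b]) = 3.
The system is consistent.

yes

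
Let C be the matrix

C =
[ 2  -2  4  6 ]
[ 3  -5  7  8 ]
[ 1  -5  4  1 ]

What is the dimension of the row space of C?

Row reduce to echelon form.
R2 ← R2 − (3/2)·R1: [0, -2, 1, -1]
R3 ← R3 − (1/2)·R1: [0, -4, 2, -2]
R3 ← R3 − (2)·R2: [0, 0, 0, 0]
Echelon form has 2 nonzero rows, so rank(C) = 2.
The row space has dimension equal to the rank: 2.

2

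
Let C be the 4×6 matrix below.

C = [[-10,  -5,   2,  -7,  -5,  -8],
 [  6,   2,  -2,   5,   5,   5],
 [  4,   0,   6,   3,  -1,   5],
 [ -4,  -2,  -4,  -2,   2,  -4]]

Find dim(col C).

3

Row reduce to echelon form.
R2 ← R2 + (3/5)·R1: [0, -1, -4/5, 4/5, 2, 1/5]
R3 ← R3 + (2/5)·R1: [0, -2, 34/5, 1/5, -3, 9/5]
R4 ← R4 − (2/5)·R1: [0, 0, -24/5, 4/5, 4, -4/5]
R3 ← R3 − (2)·R2: [0, 0, 42/5, -7/5, -7, 7/5]
R4 ← R4 + (4/7)·R3: [0, 0, 0, 0, 0, 0]
Echelon form has 3 nonzero rows, so rank(C) = 3.
The column space has dimension equal to the rank: 3.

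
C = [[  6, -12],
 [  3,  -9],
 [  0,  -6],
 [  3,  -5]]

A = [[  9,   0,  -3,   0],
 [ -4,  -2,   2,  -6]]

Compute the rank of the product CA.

First compute CA:
[[102,  24, -42,  72],
 [ 63,  18, -27,  54],
 [ 24,  12, -12,  36],
 [ 47,  10, -19,  30]]
Now row reduce the product.
R2 ← R2 − (21/34)·R1: [0, 54/17, -18/17, 162/17]
R3 ← R3 − (4/17)·R1: [0, 108/17, -36/17, 324/17]
R4 ← R4 − (47/102)·R1: [0, -18/17, 6/17, -54/17]
R3 ← R3 − (2)·R2: [0, 0, 0, 0]
R4 ← R4 + (1/3)·R2: [0, 0, 0, 0]
2 nonzero rows, so rank(CA) = 2.

2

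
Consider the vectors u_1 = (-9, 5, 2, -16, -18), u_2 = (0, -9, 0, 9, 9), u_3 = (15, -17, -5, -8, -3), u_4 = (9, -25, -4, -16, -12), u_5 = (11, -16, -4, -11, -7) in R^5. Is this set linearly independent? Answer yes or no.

Form the matrix with these vectors as rows and row reduce.
R3 ← R3 + (5/3)·R1: [0, -26/3, -5/3, -104/3, -33]
R4 ← R4 + R1: [0, -20, -2, -32, -30]
R5 ← R5 + (11/9)·R1: [0, -89/9, -14/9, -275/9, -29]
R3 ← R3 − (26/27)·R2: [0, 0, -5/3, -130/3, -125/3]
R4 ← R4 − (20/9)·R2: [0, 0, -2, -52, -50]
R5 ← R5 − (89/81)·R2: [0, 0, -14/9, -364/9, -350/9]
R4 ← R4 − (6/5)·R3: [0, 0, 0, 0, 0]
R5 ← R5 − (14/15)·R3: [0, 0, 0, 0, 0]
3 nonzero rows, so the 5 vectors span a space of dimension 3.
Since 3 < 5, the vectors are linearly dependent.

no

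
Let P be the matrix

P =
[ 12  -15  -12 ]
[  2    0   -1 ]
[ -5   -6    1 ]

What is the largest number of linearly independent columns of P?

Row reduce to echelon form.
R2 ← R2 − (1/6)·R1: [0, 5/2, 1]
R3 ← R3 + (5/12)·R1: [0, -49/4, -4]
R3 ← R3 + (49/10)·R2: [0, 0, 9/10]
Echelon form has 3 nonzero rows, so rank(P) = 3.
The rank gives the maximum number of linearly independent columns: 3.

3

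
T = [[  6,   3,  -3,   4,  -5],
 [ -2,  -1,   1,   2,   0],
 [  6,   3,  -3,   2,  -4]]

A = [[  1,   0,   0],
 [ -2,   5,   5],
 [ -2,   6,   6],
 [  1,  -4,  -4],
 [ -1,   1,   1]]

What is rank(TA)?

First compute TA:
[[ 15, -24, -24],
 [  0,  -7,  -7],
 [ 12, -15, -15]]
Now row reduce the product.
R3 ← R3 − (4/5)·R1: [0, 21/5, 21/5]
R3 ← R3 + (3/5)·R2: [0, 0, 0]
2 nonzero rows, so rank(TA) = 2.

2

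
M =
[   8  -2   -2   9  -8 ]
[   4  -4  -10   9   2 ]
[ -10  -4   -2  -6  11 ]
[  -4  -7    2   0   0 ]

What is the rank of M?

3

Row reduce to echelon form.
R2 ← R2 − (1/2)·R1: [0, -3, -9, 9/2, 6]
R3 ← R3 + (5/4)·R1: [0, -13/2, -9/2, 21/4, 1]
R4 ← R4 + (1/2)·R1: [0, -8, 1, 9/2, -4]
R3 ← R3 − (13/6)·R2: [0, 0, 15, -9/2, -12]
R4 ← R4 − (8/3)·R2: [0, 0, 25, -15/2, -20]
R4 ← R4 − (5/3)·R3: [0, 0, 0, 0, 0]
Echelon form has 3 nonzero rows, so rank(M) = 3.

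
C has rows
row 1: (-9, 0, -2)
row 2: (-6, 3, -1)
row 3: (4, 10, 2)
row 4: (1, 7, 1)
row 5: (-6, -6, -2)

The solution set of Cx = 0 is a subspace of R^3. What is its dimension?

1

Row reduce to echelon form.
R2 ← R2 − (2/3)·R1: [0, 3, 1/3]
R3 ← R3 + (4/9)·R1: [0, 10, 10/9]
R4 ← R4 + (1/9)·R1: [0, 7, 7/9]
R5 ← R5 − (2/3)·R1: [0, -6, -2/3]
R3 ← R3 − (10/3)·R2: [0, 0, 0]
R4 ← R4 − (7/3)·R2: [0, 0, 0]
R5 ← R5 + (2)·R2: [0, 0, 0]
2 nonzero rows, so rank(C) = 2.
C has 3 columns; by rank–nullity, nullity = 3 − 2 = 1.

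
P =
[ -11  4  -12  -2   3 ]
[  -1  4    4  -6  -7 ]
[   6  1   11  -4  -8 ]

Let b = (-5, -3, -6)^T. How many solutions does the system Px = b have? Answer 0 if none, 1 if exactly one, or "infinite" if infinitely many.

0

Row reduce the augmented matrix [P | b].
R2 ← R2 − (1/11)·R1: [0, 40/11, 56/11, -64/11, -80/11, -28/11]
R3 ← R3 + (6/11)·R1: [0, 35/11, 49/11, -56/11, -70/11, -96/11]
R3 ← R3 − (7/8)·R2: [0, 0, 0, 0, 0, -13/2]
The echelon form has 3 nonzero rows; the last pivot sits in the augmented column, so rank(P) = 2 but rank([P|b]) = 3.
Since the ranks differ, the system is inconsistent.
It has no solutions.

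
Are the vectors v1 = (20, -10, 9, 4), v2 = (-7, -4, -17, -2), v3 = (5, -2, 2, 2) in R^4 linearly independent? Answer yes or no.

yes

Form the matrix with these vectors as rows and row reduce.
R2 ← R2 + (7/20)·R1: [0, -15/2, -277/20, -3/5]
R3 ← R3 − (1/4)·R1: [0, 1/2, -1/4, 1]
R3 ← R3 + (1/15)·R2: [0, 0, -88/75, 24/25]
3 nonzero rows, so the 3 vectors span a space of dimension 3.
Since 3 = 3, the vectors are linearly independent.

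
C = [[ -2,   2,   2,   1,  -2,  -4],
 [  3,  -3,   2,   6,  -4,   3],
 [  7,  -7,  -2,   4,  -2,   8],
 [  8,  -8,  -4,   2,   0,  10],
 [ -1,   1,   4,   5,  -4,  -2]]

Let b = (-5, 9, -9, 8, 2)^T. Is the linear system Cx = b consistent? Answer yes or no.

Row reduce the augmented matrix [C | b].
R2 ← R2 + (3/2)·R1: [0, 0, 5, 15/2, -7, -3, 3/2]
R3 ← R3 + (7/2)·R1: [0, 0, 5, 15/2, -9, -6, -53/2]
R4 ← R4 + (4)·R1: [0, 0, 4, 6, -8, -6, -12]
R5 ← R5 − (1/2)·R1: [0, 0, 3, 9/2, -3, 0, 9/2]
R3 ← R3 − R2: [0, 0, 0, 0, -2, -3, -28]
R4 ← R4 − (4/5)·R2: [0, 0, 0, 0, -12/5, -18/5, -66/5]
R5 ← R5 − (3/5)·R2: [0, 0, 0, 0, 6/5, 9/5, 18/5]
R4 ← R4 − (6/5)·R3: [0, 0, 0, 0, 0, 0, 102/5]
R5 ← R5 + (3/5)·R3: [0, 0, 0, 0, 0, 0, -66/5]
R5 ← R5 + (11/17)·R4: [0, 0, 0, 0, 0, 0, 0]
The echelon form has 4 nonzero rows; the last pivot sits in the augmented column, so rank(C) = 3 but rank([C|b]) = 4.
Since the ranks differ, the system is inconsistent.

no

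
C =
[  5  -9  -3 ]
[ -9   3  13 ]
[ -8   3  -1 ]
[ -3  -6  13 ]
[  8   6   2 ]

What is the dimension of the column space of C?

3

Row reduce to echelon form.
R2 ← R2 + (9/5)·R1: [0, -66/5, 38/5]
R3 ← R3 + (8/5)·R1: [0, -57/5, -29/5]
R4 ← R4 + (3/5)·R1: [0, -57/5, 56/5]
R5 ← R5 − (8/5)·R1: [0, 102/5, 34/5]
R3 ← R3 − (19/22)·R2: [0, 0, -136/11]
R4 ← R4 − (19/22)·R2: [0, 0, 51/11]
R5 ← R5 + (17/11)·R2: [0, 0, 204/11]
R4 ← R4 + (3/8)·R3: [0, 0, 0]
R5 ← R5 + (3/2)·R3: [0, 0, 0]
Echelon form has 3 nonzero rows, so rank(C) = 3.
The column space has dimension equal to the rank: 3.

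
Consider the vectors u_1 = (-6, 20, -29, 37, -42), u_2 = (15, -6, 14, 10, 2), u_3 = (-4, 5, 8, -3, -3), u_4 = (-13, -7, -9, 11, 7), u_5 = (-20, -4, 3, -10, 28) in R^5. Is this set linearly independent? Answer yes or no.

yes

Form the matrix with these vectors as rows and row reduce.
R2 ← R2 + (5/2)·R1: [0, 44, -117/2, 205/2, -103]
R3 ← R3 − (2/3)·R1: [0, -25/3, 82/3, -83/3, 25]
R4 ← R4 − (13/6)·R1: [0, -151/3, 323/6, -415/6, 98]
R5 ← R5 − (10/3)·R1: [0, -212/3, 299/3, -400/3, 168]
R3 ← R3 + (25/132)·R2: [0, 0, 4291/264, -2179/264, 725/132]
R4 ← R4 + (151/132)·R2: [0, 0, -3455/264, 12695/264, -2617/132]
R5 ← R5 + (53/33)·R2: [0, 0, 377/66, 2065/66, 85/33]
R4 ← R4 + (3455/4291)·R3: [0, 0, 0, 177825/4291, -66096/4291]
R5 ← R5 − (1508/4291)·R3: [0, 0, 0, 146703/4291, 2770/4291]
R5 ← R5 − (48901/59275)·R4: [0, 0, 0, 0, 791506/59275]
5 nonzero rows, so the 5 vectors span a space of dimension 5.
Since 5 = 5, the vectors are linearly independent.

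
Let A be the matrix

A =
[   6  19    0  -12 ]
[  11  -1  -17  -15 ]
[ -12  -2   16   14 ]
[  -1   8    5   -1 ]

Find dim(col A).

3

Row reduce to echelon form.
R2 ← R2 − (11/6)·R1: [0, -215/6, -17, 7]
R3 ← R3 + (2)·R1: [0, 36, 16, -10]
R4 ← R4 + (1/6)·R1: [0, 67/6, 5, -3]
R3 ← R3 + (216/215)·R2: [0, 0, -232/215, -638/215]
R4 ← R4 + (67/215)·R2: [0, 0, -64/215, -176/215]
R4 ← R4 − (8/29)·R3: [0, 0, 0, 0]
Echelon form has 3 nonzero rows, so rank(A) = 3.
The column space has dimension equal to the rank: 3.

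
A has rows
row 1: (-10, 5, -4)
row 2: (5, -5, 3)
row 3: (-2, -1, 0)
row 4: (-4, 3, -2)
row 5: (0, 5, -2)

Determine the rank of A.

2

Row reduce to echelon form.
R2 ← R2 + (1/2)·R1: [0, -5/2, 1]
R3 ← R3 − (1/5)·R1: [0, -2, 4/5]
R4 ← R4 − (2/5)·R1: [0, 1, -2/5]
R3 ← R3 − (4/5)·R2: [0, 0, 0]
R4 ← R4 + (2/5)·R2: [0, 0, 0]
R5 ← R5 + (2)·R2: [0, 0, 0]
Echelon form has 2 nonzero rows, so rank(A) = 2.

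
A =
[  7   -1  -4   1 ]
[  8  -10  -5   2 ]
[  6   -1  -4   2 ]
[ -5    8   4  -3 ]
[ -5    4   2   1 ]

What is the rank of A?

3

Row reduce to echelon form.
R2 ← R2 − (8/7)·R1: [0, -62/7, -3/7, 6/7]
R3 ← R3 − (6/7)·R1: [0, -1/7, -4/7, 8/7]
R4 ← R4 + (5/7)·R1: [0, 51/7, 8/7, -16/7]
R5 ← R5 + (5/7)·R1: [0, 23/7, -6/7, 12/7]
R3 ← R3 − (1/62)·R2: [0, 0, -35/62, 35/31]
R4 ← R4 + (51/62)·R2: [0, 0, 49/62, -49/31]
R5 ← R5 + (23/62)·R2: [0, 0, -63/62, 63/31]
R4 ← R4 + (7/5)·R3: [0, 0, 0, 0]
R5 ← R5 − (9/5)·R3: [0, 0, 0, 0]
Echelon form has 3 nonzero rows, so rank(A) = 3.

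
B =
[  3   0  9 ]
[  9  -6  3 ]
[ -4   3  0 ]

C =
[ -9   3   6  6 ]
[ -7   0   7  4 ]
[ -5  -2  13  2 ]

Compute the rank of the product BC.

First compute BC:
[[-72,  -9, 135,  36],
 [-54,  21,  51,  36],
 [ 15, -12,  -3, -12]]
Now row reduce the product.
R2 ← R2 − (3/4)·R1: [0, 111/4, -201/4, 9]
R3 ← R3 + (5/24)·R1: [0, -111/8, 201/8, -9/2]
R3 ← R3 + (1/2)·R2: [0, 0, 0, 0]
2 nonzero rows, so rank(BC) = 2.

2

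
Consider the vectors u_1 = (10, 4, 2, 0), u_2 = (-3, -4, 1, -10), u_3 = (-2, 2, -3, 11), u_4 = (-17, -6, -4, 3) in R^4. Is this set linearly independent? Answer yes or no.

no

Form the matrix with these vectors as rows and row reduce.
R2 ← R2 + (3/10)·R1: [0, -14/5, 8/5, -10]
R3 ← R3 + (1/5)·R1: [0, 14/5, -13/5, 11]
R4 ← R4 + (17/10)·R1: [0, 4/5, -3/5, 3]
R3 ← R3 + R2: [0, 0, -1, 1]
R4 ← R4 + (2/7)·R2: [0, 0, -1/7, 1/7]
R4 ← R4 − (1/7)·R3: [0, 0, 0, 0]
3 nonzero rows, so the 4 vectors span a space of dimension 3.
Since 3 < 4, the vectors are linearly dependent.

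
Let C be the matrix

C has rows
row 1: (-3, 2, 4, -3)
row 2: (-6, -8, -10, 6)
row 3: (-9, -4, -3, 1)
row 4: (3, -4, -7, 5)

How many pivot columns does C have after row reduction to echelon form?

2

Row reduce to echelon form.
R2 ← R2 − (2)·R1: [0, -12, -18, 12]
R3 ← R3 − (3)·R1: [0, -10, -15, 10]
R4 ← R4 + R1: [0, -2, -3, 2]
R3 ← R3 − (5/6)·R2: [0, 0, 0, 0]
R4 ← R4 − (1/6)·R2: [0, 0, 0, 0]
Echelon form has 2 nonzero rows, so rank(C) = 2.
Each nonzero row contributes one pivot column: 2 pivot columns.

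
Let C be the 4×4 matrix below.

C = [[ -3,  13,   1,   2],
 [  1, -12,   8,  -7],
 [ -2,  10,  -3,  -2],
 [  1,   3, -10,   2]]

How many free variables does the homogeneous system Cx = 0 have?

Row reduce to echelon form.
R2 ← R2 + (1/3)·R1: [0, -23/3, 25/3, -19/3]
R3 ← R3 − (2/3)·R1: [0, 4/3, -11/3, -10/3]
R4 ← R4 + (1/3)·R1: [0, 22/3, -29/3, 8/3]
R3 ← R3 + (4/23)·R2: [0, 0, -51/23, -102/23]
R4 ← R4 + (22/23)·R2: [0, 0, -39/23, -78/23]
R4 ← R4 − (13/17)·R3: [0, 0, 0, 0]
3 nonzero rows, so rank(C) = 3.
C has 4 columns; by rank–nullity, nullity = 4 − 3 = 1.

1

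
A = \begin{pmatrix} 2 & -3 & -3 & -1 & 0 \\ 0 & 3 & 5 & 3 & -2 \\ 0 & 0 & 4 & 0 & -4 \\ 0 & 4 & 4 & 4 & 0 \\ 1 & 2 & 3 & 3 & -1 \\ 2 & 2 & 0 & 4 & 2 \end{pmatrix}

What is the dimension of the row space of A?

3

Row reduce to echelon form.
R5 ← R5 − (1/2)·R1: [0, 7/2, 9/2, 7/2, -1]
R6 ← R6 − R1: [0, 5, 3, 5, 2]
R4 ← R4 − (4/3)·R2: [0, 0, -8/3, 0, 8/3]
R5 ← R5 − (7/6)·R2: [0, 0, -4/3, 0, 4/3]
R6 ← R6 − (5/3)·R2: [0, 0, -16/3, 0, 16/3]
R4 ← R4 + (2/3)·R3: [0, 0, 0, 0, 0]
R5 ← R5 + (1/3)·R3: [0, 0, 0, 0, 0]
R6 ← R6 + (4/3)·R3: [0, 0, 0, 0, 0]
Echelon form has 3 nonzero rows, so rank(A) = 3.
The row space has dimension equal to the rank: 3.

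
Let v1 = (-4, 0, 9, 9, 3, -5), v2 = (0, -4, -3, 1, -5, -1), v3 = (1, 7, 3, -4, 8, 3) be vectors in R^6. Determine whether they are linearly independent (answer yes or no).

Form the matrix with these vectors as rows and row reduce.
R3 ← R3 + (1/4)·R1: [0, 7, 21/4, -7/4, 35/4, 7/4]
R3 ← R3 + (7/4)·R2: [0, 0, 0, 0, 0, 0]
2 nonzero rows, so the 3 vectors span a space of dimension 2.
Since 2 < 3, the vectors are linearly dependent.

no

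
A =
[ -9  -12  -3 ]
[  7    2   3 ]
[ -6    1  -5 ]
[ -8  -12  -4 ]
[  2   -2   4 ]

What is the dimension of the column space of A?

Row reduce to echelon form.
R2 ← R2 + (7/9)·R1: [0, -22/3, 2/3]
R3 ← R3 − (2/3)·R1: [0, 9, -3]
R4 ← R4 − (8/9)·R1: [0, -4/3, -4/3]
R5 ← R5 + (2/9)·R1: [0, -14/3, 10/3]
R3 ← R3 + (27/22)·R2: [0, 0, -24/11]
R4 ← R4 − (2/11)·R2: [0, 0, -16/11]
R5 ← R5 − (7/11)·R2: [0, 0, 32/11]
R4 ← R4 − (2/3)·R3: [0, 0, 0]
R5 ← R5 + (4/3)·R3: [0, 0, 0]
Echelon form has 3 nonzero rows, so rank(A) = 3.
The column space has dimension equal to the rank: 3.

3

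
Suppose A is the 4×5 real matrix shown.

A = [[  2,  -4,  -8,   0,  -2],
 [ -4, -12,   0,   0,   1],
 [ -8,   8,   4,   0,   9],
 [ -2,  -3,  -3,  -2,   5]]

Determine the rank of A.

Row reduce to echelon form.
R2 ← R2 + (2)·R1: [0, -20, -16, 0, -3]
R3 ← R3 + (4)·R1: [0, -8, -28, 0, 1]
R4 ← R4 + R1: [0, -7, -11, -2, 3]
R3 ← R3 − (2/5)·R2: [0, 0, -108/5, 0, 11/5]
R4 ← R4 − (7/20)·R2: [0, 0, -27/5, -2, 81/20]
R4 ← R4 − (1/4)·R3: [0, 0, 0, -2, 7/2]
Echelon form has 4 nonzero rows, so rank(A) = 4.

4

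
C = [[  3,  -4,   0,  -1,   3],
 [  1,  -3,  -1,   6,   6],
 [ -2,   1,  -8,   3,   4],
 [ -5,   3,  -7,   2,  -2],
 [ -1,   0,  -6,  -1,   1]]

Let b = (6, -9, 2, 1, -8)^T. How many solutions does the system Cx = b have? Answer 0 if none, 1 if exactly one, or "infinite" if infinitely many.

Row reduce the augmented matrix [C | b].
R2 ← R2 − (1/3)·R1: [0, -5/3, -1, 19/3, 5, -11]
R3 ← R3 + (2/3)·R1: [0, -5/3, -8, 7/3, 6, 6]
R4 ← R4 + (5/3)·R1: [0, -11/3, -7, 1/3, 3, 11]
R5 ← R5 + (1/3)·R1: [0, -4/3, -6, -4/3, 2, -6]
R3 ← R3 − R2: [0, 0, -7, -4, 1, 17]
R4 ← R4 − (11/5)·R2: [0, 0, -24/5, -68/5, -8, 176/5]
R5 ← R5 − (4/5)·R2: [0, 0, -26/5, -32/5, -2, 14/5]
R4 ← R4 − (24/35)·R3: [0, 0, 0, -76/7, -304/35, 824/35]
R5 ← R5 − (26/35)·R3: [0, 0, 0, -24/7, -96/35, -344/35]
R5 ← R5 − (6/19)·R4: [0, 0, 0, 0, 0, -328/19]
The echelon form has 5 nonzero rows; the last pivot sits in the augmented column, so rank(C) = 4 but rank([C|b]) = 5.
Since the ranks differ, the system is inconsistent.
It has no solutions.

0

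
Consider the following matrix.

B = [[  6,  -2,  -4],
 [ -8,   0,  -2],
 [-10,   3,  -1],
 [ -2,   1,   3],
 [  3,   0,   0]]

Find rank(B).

Row reduce to echelon form.
R2 ← R2 + (4/3)·R1: [0, -8/3, -22/3]
R3 ← R3 + (5/3)·R1: [0, -1/3, -23/3]
R4 ← R4 + (1/3)·R1: [0, 1/3, 5/3]
R5 ← R5 − (1/2)·R1: [0, 1, 2]
R3 ← R3 − (1/8)·R2: [0, 0, -27/4]
R4 ← R4 + (1/8)·R2: [0, 0, 3/4]
R5 ← R5 + (3/8)·R2: [0, 0, -3/4]
R4 ← R4 + (1/9)·R3: [0, 0, 0]
R5 ← R5 − (1/9)·R3: [0, 0, 0]
Echelon form has 3 nonzero rows, so rank(B) = 3.

3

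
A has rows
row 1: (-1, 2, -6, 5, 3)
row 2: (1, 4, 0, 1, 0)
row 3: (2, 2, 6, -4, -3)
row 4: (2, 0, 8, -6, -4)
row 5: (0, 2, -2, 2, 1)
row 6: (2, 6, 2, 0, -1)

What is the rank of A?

Row reduce to echelon form.
R2 ← R2 + R1: [0, 6, -6, 6, 3]
R3 ← R3 + (2)·R1: [0, 6, -6, 6, 3]
R4 ← R4 + (2)·R1: [0, 4, -4, 4, 2]
R6 ← R6 + (2)·R1: [0, 10, -10, 10, 5]
R3 ← R3 − R2: [0, 0, 0, 0, 0]
R4 ← R4 − (2/3)·R2: [0, 0, 0, 0, 0]
R5 ← R5 − (1/3)·R2: [0, 0, 0, 0, 0]
R6 ← R6 − (5/3)·R2: [0, 0, 0, 0, 0]
Echelon form has 2 nonzero rows, so rank(A) = 2.

2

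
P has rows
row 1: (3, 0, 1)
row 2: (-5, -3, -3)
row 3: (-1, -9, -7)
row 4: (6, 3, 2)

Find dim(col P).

3

Row reduce to echelon form.
R2 ← R2 + (5/3)·R1: [0, -3, -4/3]
R3 ← R3 + (1/3)·R1: [0, -9, -20/3]
R4 ← R4 − (2)·R1: [0, 3, 0]
R3 ← R3 − (3)·R2: [0, 0, -8/3]
R4 ← R4 + R2: [0, 0, -4/3]
R4 ← R4 − (1/2)·R3: [0, 0, 0]
Echelon form has 3 nonzero rows, so rank(P) = 3.
The column space has dimension equal to the rank: 3.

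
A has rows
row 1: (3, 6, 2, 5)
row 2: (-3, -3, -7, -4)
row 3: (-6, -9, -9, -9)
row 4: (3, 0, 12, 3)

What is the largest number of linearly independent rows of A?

2

Row reduce to echelon form.
R2 ← R2 + R1: [0, 3, -5, 1]
R3 ← R3 + (2)·R1: [0, 3, -5, 1]
R4 ← R4 − R1: [0, -6, 10, -2]
R3 ← R3 − R2: [0, 0, 0, 0]
R4 ← R4 + (2)·R2: [0, 0, 0, 0]
Echelon form has 2 nonzero rows, so rank(A) = 2.
The rank gives the maximum number of linearly independent rows: 2.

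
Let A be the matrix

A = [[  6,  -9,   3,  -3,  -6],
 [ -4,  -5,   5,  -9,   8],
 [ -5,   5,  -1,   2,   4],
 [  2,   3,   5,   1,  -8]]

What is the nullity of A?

1

Row reduce to echelon form.
R2 ← R2 + (2/3)·R1: [0, -11, 7, -11, 4]
R3 ← R3 + (5/6)·R1: [0, -5/2, 3/2, -1/2, -1]
R4 ← R4 − (1/3)·R1: [0, 6, 4, 2, -6]
R3 ← R3 − (5/22)·R2: [0, 0, -1/11, 2, -21/11]
R4 ← R4 + (6/11)·R2: [0, 0, 86/11, -4, -42/11]
R4 ← R4 + (86)·R3: [0, 0, 0, 168, -168]
4 nonzero rows, so rank(A) = 4.
A has 5 columns; by rank–nullity, nullity = 5 − 4 = 1.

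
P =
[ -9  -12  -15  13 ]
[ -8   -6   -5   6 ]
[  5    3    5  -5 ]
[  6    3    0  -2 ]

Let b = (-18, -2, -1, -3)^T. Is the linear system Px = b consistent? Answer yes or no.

yes

Row reduce the augmented matrix [P | b].
R2 ← R2 − (8/9)·R1: [0, 14/3, 25/3, -50/9, 14]
R3 ← R3 + (5/9)·R1: [0, -11/3, -10/3, 20/9, -11]
R4 ← R4 + (2/3)·R1: [0, -5, -10, 20/3, -15]
R3 ← R3 + (11/14)·R2: [0, 0, 45/14, -15/7, 0]
R4 ← R4 + (15/14)·R2: [0, 0, -15/14, 5/7, 0]
R4 ← R4 + (1/3)·R3: [0, 0, 0, 0, 0]
The echelon form has 3 nonzero rows, and every pivot lies in the first 4 columns, so rank(P) = rank([P|b]) = 3.
The system is consistent.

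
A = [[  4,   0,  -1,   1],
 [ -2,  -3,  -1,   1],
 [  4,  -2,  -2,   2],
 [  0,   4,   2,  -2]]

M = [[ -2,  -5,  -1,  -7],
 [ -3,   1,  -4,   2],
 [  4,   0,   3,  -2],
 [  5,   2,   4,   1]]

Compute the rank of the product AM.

2

First compute AM:
[[ -7, -18,  -3, -25],
 [ 14,   9,  15,  11],
 [  0, -18,   6, -26],
 [-14,   0, -18,   2]]
Now row reduce the product.
R2 ← R2 + (2)·R1: [0, -27, 9, -39]
R4 ← R4 − (2)·R1: [0, 36, -12, 52]
R3 ← R3 − (2/3)·R2: [0, 0, 0, 0]
R4 ← R4 + (4/3)·R2: [0, 0, 0, 0]
2 nonzero rows, so rank(AM) = 2.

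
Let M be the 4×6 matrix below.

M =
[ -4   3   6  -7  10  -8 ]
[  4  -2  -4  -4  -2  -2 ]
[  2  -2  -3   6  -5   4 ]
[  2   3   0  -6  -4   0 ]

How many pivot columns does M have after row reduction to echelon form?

4

Row reduce to echelon form.
R2 ← R2 + R1: [0, 1, 2, -11, 8, -10]
R3 ← R3 + (1/2)·R1: [0, -1/2, 0, 5/2, 0, 0]
R4 ← R4 + (1/2)·R1: [0, 9/2, 3, -19/2, 1, -4]
R3 ← R3 + (1/2)·R2: [0, 0, 1, -3, 4, -5]
R4 ← R4 − (9/2)·R2: [0, 0, -6, 40, -35, 41]
R4 ← R4 + (6)·R3: [0, 0, 0, 22, -11, 11]
Echelon form has 4 nonzero rows, so rank(M) = 4.
Each nonzero row contributes one pivot column: 4 pivot columns.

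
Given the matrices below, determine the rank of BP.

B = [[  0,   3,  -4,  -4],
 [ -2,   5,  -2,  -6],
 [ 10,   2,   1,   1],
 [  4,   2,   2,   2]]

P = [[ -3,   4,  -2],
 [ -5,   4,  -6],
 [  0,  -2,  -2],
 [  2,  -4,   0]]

2

First compute BP:
[[-23,  36, -10],
 [-31,  40, -22],
 [-38,  42, -34],
 [-18,  12, -24]]
Now row reduce the product.
R2 ← R2 − (31/23)·R1: [0, -196/23, -196/23]
R3 ← R3 − (38/23)·R1: [0, -402/23, -402/23]
R4 ← R4 − (18/23)·R1: [0, -372/23, -372/23]
R3 ← R3 − (201/98)·R2: [0, 0, 0]
R4 ← R4 − (93/49)·R2: [0, 0, 0]
2 nonzero rows, so rank(BP) = 2.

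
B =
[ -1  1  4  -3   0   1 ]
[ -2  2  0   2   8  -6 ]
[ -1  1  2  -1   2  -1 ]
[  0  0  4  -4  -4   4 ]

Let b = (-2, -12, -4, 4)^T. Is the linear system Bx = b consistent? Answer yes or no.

yes

Row reduce the augmented matrix [B | b].
R2 ← R2 − (2)·R1: [0, 0, -8, 8, 8, -8, -8]
R3 ← R3 − R1: [0, 0, -2, 2, 2, -2, -2]
R3 ← R3 − (1/4)·R2: [0, 0, 0, 0, 0, 0, 0]
R4 ← R4 + (1/2)·R2: [0, 0, 0, 0, 0, 0, 0]
The echelon form has 2 nonzero rows, and every pivot lies in the first 6 columns, so rank(B) = rank([B|b]) = 2.
The system is consistent.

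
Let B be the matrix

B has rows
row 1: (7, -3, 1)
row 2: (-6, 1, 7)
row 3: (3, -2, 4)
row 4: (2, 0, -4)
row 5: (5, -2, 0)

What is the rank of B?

2

Row reduce to echelon form.
R2 ← R2 + (6/7)·R1: [0, -11/7, 55/7]
R3 ← R3 − (3/7)·R1: [0, -5/7, 25/7]
R4 ← R4 − (2/7)·R1: [0, 6/7, -30/7]
R5 ← R5 − (5/7)·R1: [0, 1/7, -5/7]
R3 ← R3 − (5/11)·R2: [0, 0, 0]
R4 ← R4 + (6/11)·R2: [0, 0, 0]
R5 ← R5 + (1/11)·R2: [0, 0, 0]
Echelon form has 2 nonzero rows, so rank(B) = 2.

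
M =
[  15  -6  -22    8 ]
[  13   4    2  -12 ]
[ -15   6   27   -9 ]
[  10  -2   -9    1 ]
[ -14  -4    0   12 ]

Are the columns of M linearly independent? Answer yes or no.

no

Row reduce M to echelon form.
R2 ← R2 − (13/15)·R1: [0, 46/5, 316/15, -284/15]
R3 ← R3 + R1: [0, 0, 5, -1]
R4 ← R4 − (2/3)·R1: [0, 2, 17/3, -13/3]
R5 ← R5 + (14/15)·R1: [0, -48/5, -308/15, 292/15]
R4 ← R4 − (5/23)·R2: [0, 0, 25/23, -5/23]
R5 ← R5 + (24/23)·R2: [0, 0, 100/69, -20/69]
R4 ← R4 − (5/23)·R3: [0, 0, 0, 0]
R5 ← R5 − (20/69)·R3: [0, 0, 0, 0]
3 pivots among 4 columns.
Only 3 < 4 pivot columns, so the columns are linearly dependent.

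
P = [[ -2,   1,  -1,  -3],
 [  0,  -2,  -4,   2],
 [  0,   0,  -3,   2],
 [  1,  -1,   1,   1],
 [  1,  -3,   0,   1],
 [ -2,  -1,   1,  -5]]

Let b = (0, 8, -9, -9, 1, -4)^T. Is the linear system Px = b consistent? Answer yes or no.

no

Row reduce the augmented matrix [P | b].
R4 ← R4 + (1/2)·R1: [0, -1/2, 1/2, -1/2, -9]
R5 ← R5 + (1/2)·R1: [0, -5/2, -1/2, -1/2, 1]
R6 ← R6 − R1: [0, -2, 2, -2, -4]
R4 ← R4 − (1/4)·R2: [0, 0, 3/2, -1, -11]
R5 ← R5 − (5/4)·R2: [0, 0, 9/2, -3, -9]
R6 ← R6 − R2: [0, 0, 6, -4, -12]
R4 ← R4 + (1/2)·R3: [0, 0, 0, 0, -31/2]
R5 ← R5 + (3/2)·R3: [0, 0, 0, 0, -45/2]
R6 ← R6 + (2)·R3: [0, 0, 0, 0, -30]
R5 ← R5 − (45/31)·R4: [0, 0, 0, 0, 0]
R6 ← R6 − (60/31)·R4: [0, 0, 0, 0, 0]
The echelon form has 4 nonzero rows; the last pivot sits in the augmented column, so rank(P) = 3 but rank([P|b]) = 4.
Since the ranks differ, the system is inconsistent.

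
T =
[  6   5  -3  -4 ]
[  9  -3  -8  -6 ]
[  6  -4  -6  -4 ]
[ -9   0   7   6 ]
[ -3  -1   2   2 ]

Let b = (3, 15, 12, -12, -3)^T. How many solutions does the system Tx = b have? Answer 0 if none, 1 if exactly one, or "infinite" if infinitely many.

infinite

Row reduce the augmented matrix [T | b].
R2 ← R2 − (3/2)·R1: [0, -21/2, -7/2, 0, 21/2]
R3 ← R3 − R1: [0, -9, -3, 0, 9]
R4 ← R4 + (3/2)·R1: [0, 15/2, 5/2, 0, -15/2]
R5 ← R5 + (1/2)·R1: [0, 3/2, 1/2, 0, -3/2]
R3 ← R3 − (6/7)·R2: [0, 0, 0, 0, 0]
R4 ← R4 + (5/7)·R2: [0, 0, 0, 0, 0]
R5 ← R5 + (1/7)·R2: [0, 0, 0, 0, 0]
The echelon form has 2 nonzero rows, and every pivot lies in the first 4 columns, so rank(T) = rank([T|b]) = 2.
The system is consistent.
rank = 2 < 4 unknowns, so there are infinitely many solutions.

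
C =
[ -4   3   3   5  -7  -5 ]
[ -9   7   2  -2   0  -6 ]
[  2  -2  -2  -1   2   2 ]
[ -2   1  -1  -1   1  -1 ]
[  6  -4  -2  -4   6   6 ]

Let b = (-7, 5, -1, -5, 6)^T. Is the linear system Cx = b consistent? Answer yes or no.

Row reduce the augmented matrix [C | b].
R2 ← R2 − (9/4)·R1: [0, 1/4, -19/4, -53/4, 63/4, 21/4, 83/4]
R3 ← R3 + (1/2)·R1: [0, -1/2, -1/2, 3/2, -3/2, -1/2, -9/2]
R4 ← R4 − (1/2)·R1: [0, -1/2, -5/2, -7/2, 9/2, 3/2, -3/2]
R5 ← R5 + (3/2)·R1: [0, 1/2, 5/2, 7/2, -9/2, -3/2, -9/2]
R3 ← R3 + (2)·R2: [0, 0, -10, -25, 30, 10, 37]
R4 ← R4 + (2)·R2: [0, 0, -12, -30, 36, 12, 40]
R5 ← R5 − (2)·R2: [0, 0, 12, 30, -36, -12, -46]
R4 ← R4 − (6/5)·R3: [0, 0, 0, 0, 0, 0, -22/5]
R5 ← R5 + (6/5)·R3: [0, 0, 0, 0, 0, 0, -8/5]
R5 ← R5 − (4/11)·R4: [0, 0, 0, 0, 0, 0, 0]
The echelon form has 4 nonzero rows; the last pivot sits in the augmented column, so rank(C) = 3 but rank([C|b]) = 4.
Since the ranks differ, the system is inconsistent.

no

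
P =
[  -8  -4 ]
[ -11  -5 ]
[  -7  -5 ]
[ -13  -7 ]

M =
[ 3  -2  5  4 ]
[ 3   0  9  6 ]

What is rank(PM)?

2

First compute PM:
[[-36,  16, -76, -56],
 [-48,  22, -100, -74],
 [-36,  14, -80, -58],
 [-60,  26, -128, -94]]
Now row reduce the product.
R2 ← R2 − (4/3)·R1: [0, 2/3, 4/3, 2/3]
R3 ← R3 − R1: [0, -2, -4, -2]
R4 ← R4 − (5/3)·R1: [0, -2/3, -4/3, -2/3]
R3 ← R3 + (3)·R2: [0, 0, 0, 0]
R4 ← R4 + R2: [0, 0, 0, 0]
2 nonzero rows, so rank(PM) = 2.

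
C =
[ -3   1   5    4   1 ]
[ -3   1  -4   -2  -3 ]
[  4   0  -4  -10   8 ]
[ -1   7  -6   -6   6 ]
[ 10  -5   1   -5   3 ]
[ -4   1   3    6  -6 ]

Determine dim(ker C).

0

Row reduce to echelon form.
R2 ← R2 − R1: [0, 0, -9, -6, -4]
R3 ← R3 + (4/3)·R1: [0, 4/3, 8/3, -14/3, 28/3]
R4 ← R4 − (1/3)·R1: [0, 20/3, -23/3, -22/3, 17/3]
R5 ← R5 + (10/3)·R1: [0, -5/3, 53/3, 25/3, 19/3]
R6 ← R6 − (4/3)·R1: [0, -1/3, -11/3, 2/3, -22/3]
Swap R2 ↔ R3
R4 ← R4 − (5)·R2: [0, 0, -21, 16, -41]
R5 ← R5 + (5/4)·R2: [0, 0, 21, 5/2, 18]
R6 ← R6 + (1/4)·R2: [0, 0, -3, -1/2, -5]
R4 ← R4 − (7/3)·R3: [0, 0, 0, 30, -95/3]
R5 ← R5 + (7/3)·R3: [0, 0, 0, -23/2, 26/3]
R6 ← R6 − (1/3)·R3: [0, 0, 0, 3/2, -11/3]
R5 ← R5 + (23/60)·R4: [0, 0, 0, 0, -125/36]
R6 ← R6 − (1/20)·R4: [0, 0, 0, 0, -25/12]
R6 ← R6 − (3/5)·R5: [0, 0, 0, 0, 0]
5 nonzero rows, so rank(C) = 5.
C has 5 columns; by rank–nullity, nullity = 5 − 5 = 0.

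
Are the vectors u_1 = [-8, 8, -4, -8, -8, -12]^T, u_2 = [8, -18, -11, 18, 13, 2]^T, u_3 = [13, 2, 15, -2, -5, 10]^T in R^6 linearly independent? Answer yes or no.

yes

Form the matrix with these vectors as rows and row reduce.
R2 ← R2 + R1: [0, -10, -15, 10, 5, -10]
R3 ← R3 + (13/8)·R1: [0, 15, 17/2, -15, -18, -19/2]
R3 ← R3 + (3/2)·R2: [0, 0, -14, 0, -21/2, -49/2]
3 nonzero rows, so the 3 vectors span a space of dimension 3.
Since 3 = 3, the vectors are linearly independent.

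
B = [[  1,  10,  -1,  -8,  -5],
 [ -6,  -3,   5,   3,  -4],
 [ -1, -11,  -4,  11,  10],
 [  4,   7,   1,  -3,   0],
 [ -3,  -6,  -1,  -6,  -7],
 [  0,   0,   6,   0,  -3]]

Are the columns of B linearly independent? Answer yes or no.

no

Row reduce B to echelon form.
R2 ← R2 + (6)·R1: [0, 57, -1, -45, -34]
R3 ← R3 + R1: [0, -1, -5, 3, 5]
R4 ← R4 − (4)·R1: [0, -33, 5, 29, 20]
R5 ← R5 + (3)·R1: [0, 24, -4, -30, -22]
R3 ← R3 + (1/57)·R2: [0, 0, -286/57, 42/19, 251/57]
R4 ← R4 + (11/19)·R2: [0, 0, 84/19, 56/19, 6/19]
R5 ← R5 − (8/19)·R2: [0, 0, -68/19, -210/19, -146/19]
R4 ← R4 + (126/143)·R3: [0, 0, 0, 700/143, 600/143]
R5 ← R5 − (102/143)·R3: [0, 0, 0, -1806/143, -1548/143]
R6 ← R6 + (171/143)·R3: [0, 0, 0, 378/143, 324/143]
R5 ← R5 + (129/50)·R4: [0, 0, 0, 0, 0]
R6 ← R6 − (27/50)·R4: [0, 0, 0, 0, 0]
4 pivots among 5 columns.
Only 4 < 5 pivot columns, so the columns are linearly dependent.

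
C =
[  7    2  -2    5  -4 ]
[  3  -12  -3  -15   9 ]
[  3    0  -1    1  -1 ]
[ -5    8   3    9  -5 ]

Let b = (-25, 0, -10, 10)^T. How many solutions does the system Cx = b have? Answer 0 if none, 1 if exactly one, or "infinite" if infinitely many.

infinite

Row reduce the augmented matrix [C | b].
R2 ← R2 − (3/7)·R1: [0, -90/7, -15/7, -120/7, 75/7, 75/7]
R3 ← R3 − (3/7)·R1: [0, -6/7, -1/7, -8/7, 5/7, 5/7]
R4 ← R4 + (5/7)·R1: [0, 66/7, 11/7, 88/7, -55/7, -55/7]
R3 ← R3 − (1/15)·R2: [0, 0, 0, 0, 0, 0]
R4 ← R4 + (11/15)·R2: [0, 0, 0, 0, 0, 0]
The echelon form has 2 nonzero rows, and every pivot lies in the first 5 columns, so rank(C) = rank([C|b]) = 2.
The system is consistent.
rank = 2 < 5 unknowns, so there are infinitely many solutions.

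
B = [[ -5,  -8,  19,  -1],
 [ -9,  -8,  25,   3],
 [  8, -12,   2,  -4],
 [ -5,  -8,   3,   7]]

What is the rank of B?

4

Row reduce to echelon form.
R2 ← R2 − (9/5)·R1: [0, 32/5, -46/5, 24/5]
R3 ← R3 + (8/5)·R1: [0, -124/5, 162/5, -28/5]
R4 ← R4 − R1: [0, 0, -16, 8]
R3 ← R3 + (31/8)·R2: [0, 0, -13/4, 13]
R4 ← R4 − (64/13)·R3: [0, 0, 0, -56]
Echelon form has 4 nonzero rows, so rank(B) = 4.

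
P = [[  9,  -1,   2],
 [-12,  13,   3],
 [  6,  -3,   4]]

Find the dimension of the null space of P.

0

Row reduce to echelon form.
R2 ← R2 + (4/3)·R1: [0, 35/3, 17/3]
R3 ← R3 − (2/3)·R1: [0, -7/3, 8/3]
R3 ← R3 + (1/5)·R2: [0, 0, 19/5]
3 nonzero rows, so rank(P) = 3.
P has 3 columns; by rank–nullity, nullity = 3 − 3 = 0.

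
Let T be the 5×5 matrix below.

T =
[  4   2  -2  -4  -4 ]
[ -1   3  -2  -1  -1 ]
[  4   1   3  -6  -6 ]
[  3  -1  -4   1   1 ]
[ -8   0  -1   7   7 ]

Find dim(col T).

Row reduce to echelon form.
R2 ← R2 + (1/4)·R1: [0, 7/2, -5/2, -2, -2]
R3 ← R3 − R1: [0, -1, 5, -2, -2]
R4 ← R4 − (3/4)·R1: [0, -5/2, -5/2, 4, 4]
R5 ← R5 + (2)·R1: [0, 4, -5, -1, -1]
R3 ← R3 + (2/7)·R2: [0, 0, 30/7, -18/7, -18/7]
R4 ← R4 + (5/7)·R2: [0, 0, -30/7, 18/7, 18/7]
R5 ← R5 − (8/7)·R2: [0, 0, -15/7, 9/7, 9/7]
R4 ← R4 + R3: [0, 0, 0, 0, 0]
R5 ← R5 + (1/2)·R3: [0, 0, 0, 0, 0]
Echelon form has 3 nonzero rows, so rank(T) = 3.
The column space has dimension equal to the rank: 3.

3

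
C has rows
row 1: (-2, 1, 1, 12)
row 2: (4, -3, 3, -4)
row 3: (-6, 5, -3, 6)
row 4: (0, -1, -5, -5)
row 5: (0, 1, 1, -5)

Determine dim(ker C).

Row reduce to echelon form.
R2 ← R2 + (2)·R1: [0, -1, 5, 20]
R3 ← R3 − (3)·R1: [0, 2, -6, -30]
R3 ← R3 + (2)·R2: [0, 0, 4, 10]
R4 ← R4 − R2: [0, 0, -10, -25]
R5 ← R5 + R2: [0, 0, 6, 15]
R4 ← R4 + (5/2)·R3: [0, 0, 0, 0]
R5 ← R5 − (3/2)·R3: [0, 0, 0, 0]
3 nonzero rows, so rank(C) = 3.
C has 4 columns; by rank–nullity, nullity = 4 − 3 = 1.

1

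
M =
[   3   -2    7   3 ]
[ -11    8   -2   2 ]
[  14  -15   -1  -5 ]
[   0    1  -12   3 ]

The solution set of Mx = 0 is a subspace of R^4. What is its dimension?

0

Row reduce to echelon form.
R2 ← R2 + (11/3)·R1: [0, 2/3, 71/3, 13]
R3 ← R3 − (14/3)·R1: [0, -17/3, -101/3, -19]
R3 ← R3 + (17/2)·R2: [0, 0, 335/2, 183/2]
R4 ← R4 − (3/2)·R2: [0, 0, -95/2, -33/2]
R4 ← R4 + (19/67)·R3: [0, 0, 0, 633/67]
4 nonzero rows, so rank(M) = 4.
M has 4 columns; by rank–nullity, nullity = 4 − 4 = 0.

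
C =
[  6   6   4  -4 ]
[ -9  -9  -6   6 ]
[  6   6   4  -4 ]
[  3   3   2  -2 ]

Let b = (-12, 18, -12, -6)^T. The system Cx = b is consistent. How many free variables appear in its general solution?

3

Row reduce the augmented matrix [C | b].
R2 ← R2 + (3/2)·R1: [0, 0, 0, 0, 0]
R3 ← R3 − R1: [0, 0, 0, 0, 0]
R4 ← R4 − (1/2)·R1: [0, 0, 0, 0, 0]
The echelon form has 1 nonzero rows, and every pivot lies in the first 4 columns, so rank(C) = rank([C|b]) = 1.
The system is consistent.
Free variables = (unknowns) − (rank) = 4 − 1 = 3.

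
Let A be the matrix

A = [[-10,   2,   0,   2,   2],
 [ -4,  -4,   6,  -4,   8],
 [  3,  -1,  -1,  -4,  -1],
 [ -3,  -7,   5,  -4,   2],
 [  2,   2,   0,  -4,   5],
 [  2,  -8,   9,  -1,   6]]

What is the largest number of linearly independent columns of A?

4

Row reduce to echelon form.
R2 ← R2 − (2/5)·R1: [0, -24/5, 6, -24/5, 36/5]
R3 ← R3 + (3/10)·R1: [0, -2/5, -1, -17/5, -2/5]
R4 ← R4 − (3/10)·R1: [0, -38/5, 5, -23/5, 7/5]
R5 ← R5 + (1/5)·R1: [0, 12/5, 0, -18/5, 27/5]
R6 ← R6 + (1/5)·R1: [0, -38/5, 9, -3/5, 32/5]
R3 ← R3 − (1/12)·R2: [0, 0, -3/2, -3, -1]
R4 ← R4 − (19/12)·R2: [0, 0, -9/2, 3, -10]
R5 ← R5 + (1/2)·R2: [0, 0, 3, -6, 9]
R6 ← R6 − (19/12)·R2: [0, 0, -1/2, 7, -5]
R4 ← R4 − (3)·R3: [0, 0, 0, 12, -7]
R5 ← R5 + (2)·R3: [0, 0, 0, -12, 7]
R6 ← R6 − (1/3)·R3: [0, 0, 0, 8, -14/3]
R5 ← R5 + R4: [0, 0, 0, 0, 0]
R6 ← R6 − (2/3)·R4: [0, 0, 0, 0, 0]
Echelon form has 4 nonzero rows, so rank(A) = 4.
The rank gives the maximum number of linearly independent columns: 4.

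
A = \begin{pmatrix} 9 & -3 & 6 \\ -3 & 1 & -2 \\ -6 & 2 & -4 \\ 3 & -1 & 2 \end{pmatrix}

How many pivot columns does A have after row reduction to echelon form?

Row reduce to echelon form.
R2 ← R2 + (1/3)·R1: [0, 0, 0]
R3 ← R3 + (2/3)·R1: [0, 0, 0]
R4 ← R4 − (1/3)·R1: [0, 0, 0]
Echelon form has 1 nonzero row, so rank(A) = 1.
Each nonzero row contributes one pivot column: 1 pivot columns.

1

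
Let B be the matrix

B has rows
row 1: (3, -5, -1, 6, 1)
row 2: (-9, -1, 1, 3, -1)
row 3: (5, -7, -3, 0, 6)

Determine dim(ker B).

2

Row reduce to echelon form.
R2 ← R2 + (3)·R1: [0, -16, -2, 21, 2]
R3 ← R3 − (5/3)·R1: [0, 4/3, -4/3, -10, 13/3]
R3 ← R3 + (1/12)·R2: [0, 0, -3/2, -33/4, 9/2]
3 nonzero rows, so rank(B) = 3.
B has 5 columns; by rank–nullity, nullity = 5 − 3 = 2.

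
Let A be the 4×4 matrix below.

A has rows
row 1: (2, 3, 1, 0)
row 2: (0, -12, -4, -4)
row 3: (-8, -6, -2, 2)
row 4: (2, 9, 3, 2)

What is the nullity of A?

2

Row reduce to echelon form.
R3 ← R3 + (4)·R1: [0, 6, 2, 2]
R4 ← R4 − R1: [0, 6, 2, 2]
R3 ← R3 + (1/2)·R2: [0, 0, 0, 0]
R4 ← R4 + (1/2)·R2: [0, 0, 0, 0]
2 nonzero rows, so rank(A) = 2.
A has 4 columns; by rank–nullity, nullity = 4 − 2 = 2.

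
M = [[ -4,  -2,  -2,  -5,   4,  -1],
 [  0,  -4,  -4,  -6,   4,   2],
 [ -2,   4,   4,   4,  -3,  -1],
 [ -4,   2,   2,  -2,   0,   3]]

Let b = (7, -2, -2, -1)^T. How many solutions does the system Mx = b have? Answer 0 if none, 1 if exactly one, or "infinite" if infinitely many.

Row reduce the augmented matrix [M | b].
R3 ← R3 − (1/2)·R1: [0, 5, 5, 13/2, -5, -1/2, -11/2]
R4 ← R4 − R1: [0, 4, 4, 3, -4, 4, -8]
R3 ← R3 + (5/4)·R2: [0, 0, 0, -1, 0, 2, -8]
R4 ← R4 + R2: [0, 0, 0, -3, 0, 6, -10]
R4 ← R4 − (3)·R3: [0, 0, 0, 0, 0, 0, 14]
The echelon form has 4 nonzero rows; the last pivot sits in the augmented column, so rank(M) = 3 but rank([M|b]) = 4.
Since the ranks differ, the system is inconsistent.
It has no solutions.

0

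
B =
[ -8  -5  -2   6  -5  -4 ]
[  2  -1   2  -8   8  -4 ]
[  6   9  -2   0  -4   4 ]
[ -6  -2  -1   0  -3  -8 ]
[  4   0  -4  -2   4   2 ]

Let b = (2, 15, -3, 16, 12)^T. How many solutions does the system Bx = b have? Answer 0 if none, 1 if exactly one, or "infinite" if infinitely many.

infinite

Row reduce the augmented matrix [B | b].
R2 ← R2 + (1/4)·R1: [0, -9/4, 3/2, -13/2, 27/4, -5, 31/2]
R3 ← R3 + (3/4)·R1: [0, 21/4, -7/2, 9/2, -31/4, 1, -3/2]
R4 ← R4 − (3/4)·R1: [0, 7/4, 1/2, -9/2, 3/4, -5, 29/2]
R5 ← R5 + (1/2)·R1: [0, -5/2, -5, 1, 3/2, 0, 13]
R3 ← R3 + (7/3)·R2: [0, 0, 0, -32/3, 8, -32/3, 104/3]
R4 ← R4 + (7/9)·R2: [0, 0, 5/3, -86/9, 6, -80/9, 239/9]
R5 ← R5 − (10/9)·R2: [0, 0, -20/3, 74/9, -6, 50/9, -38/9]
Swap R3 ↔ R4
R5 ← R5 + (4)·R3: [0, 0, 0, -30, 18, -30, 102]
R5 ← R5 − (45/16)·R4: [0, 0, 0, 0, -9/2, 0, 9/2]
The echelon form has 5 nonzero rows, and every pivot lies in the first 6 columns, so rank(B) = rank([B|b]) = 5.
The system is consistent.
rank = 5 < 6 unknowns, so there are infinitely many solutions.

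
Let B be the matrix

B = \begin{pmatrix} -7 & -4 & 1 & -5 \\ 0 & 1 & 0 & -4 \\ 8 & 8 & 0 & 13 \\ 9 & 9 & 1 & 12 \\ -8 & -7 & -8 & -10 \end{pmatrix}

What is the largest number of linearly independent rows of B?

4

Row reduce to echelon form.
R3 ← R3 + (8/7)·R1: [0, 24/7, 8/7, 51/7]
R4 ← R4 + (9/7)·R1: [0, 27/7, 16/7, 39/7]
R5 ← R5 − (8/7)·R1: [0, -17/7, -64/7, -30/7]
R3 ← R3 − (24/7)·R2: [0, 0, 8/7, 21]
R4 ← R4 − (27/7)·R2: [0, 0, 16/7, 21]
R5 ← R5 + (17/7)·R2: [0, 0, -64/7, -14]
R4 ← R4 − (2)·R3: [0, 0, 0, -21]
R5 ← R5 + (8)·R3: [0, 0, 0, 154]
R5 ← R5 + (22/3)·R4: [0, 0, 0, 0]
Echelon form has 4 nonzero rows, so rank(B) = 4.
The rank gives the maximum number of linearly independent rows: 4.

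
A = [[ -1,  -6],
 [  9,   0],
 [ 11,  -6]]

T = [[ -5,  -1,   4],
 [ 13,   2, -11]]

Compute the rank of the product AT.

2

First compute AT:
[[-73, -11,  62],
 [-45,  -9,  36],
 [-133, -23, 110]]
Now row reduce the product.
R2 ← R2 − (45/73)·R1: [0, -162/73, -162/73]
R3 ← R3 − (133/73)·R1: [0, -216/73, -216/73]
R3 ← R3 − (4/3)·R2: [0, 0, 0]
2 nonzero rows, so rank(AT) = 2.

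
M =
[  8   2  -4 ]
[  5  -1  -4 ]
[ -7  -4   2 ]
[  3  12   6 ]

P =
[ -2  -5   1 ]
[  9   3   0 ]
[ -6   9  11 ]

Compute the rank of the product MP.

2

First compute MP:
[[ 26, -70, -36],
 [  5, -64, -39],
 [-34,  41,  15],
 [ 66,  75,  69]]
Now row reduce the product.
R2 ← R2 − (5/26)·R1: [0, -657/13, -417/13]
R3 ← R3 + (17/13)·R1: [0, -657/13, -417/13]
R4 ← R4 − (33/13)·R1: [0, 3285/13, 2085/13]
R3 ← R3 − R2: [0, 0, 0]
R4 ← R4 + (5)·R2: [0, 0, 0]
2 nonzero rows, so rank(MP) = 2.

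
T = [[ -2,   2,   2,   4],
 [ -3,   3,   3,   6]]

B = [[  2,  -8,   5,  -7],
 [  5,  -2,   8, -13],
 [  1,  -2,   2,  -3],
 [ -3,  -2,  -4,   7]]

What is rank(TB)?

1

First compute TB:
[[ -4,   0,  -6,  10],
 [ -6,   0,  -9,  15]]
Now row reduce the product.
R2 ← R2 − (3/2)·R1: [0, 0, 0, 0]
1 nonzero row, so rank(TB) = 1.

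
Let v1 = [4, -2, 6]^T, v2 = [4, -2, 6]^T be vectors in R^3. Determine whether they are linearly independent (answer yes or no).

Form the matrix with these vectors as rows and row reduce.
R2 ← R2 − R1: [0, 0, 0]
1 nonzero row, so the 2 vectors span a space of dimension 1.
Since 1 < 2, the vectors are linearly dependent.

no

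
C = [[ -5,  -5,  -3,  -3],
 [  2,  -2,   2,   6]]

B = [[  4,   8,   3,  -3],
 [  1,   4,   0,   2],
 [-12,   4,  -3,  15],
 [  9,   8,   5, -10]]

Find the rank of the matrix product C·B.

First compute CB:
[[-16, -96, -21, -10],
 [ 36,  64,  30, -40]]
Now row reduce the product.
R2 ← R2 + (9/4)·R1: [0, -152, -69/4, -125/2]
2 nonzero rows, so rank(CB) = 2.

2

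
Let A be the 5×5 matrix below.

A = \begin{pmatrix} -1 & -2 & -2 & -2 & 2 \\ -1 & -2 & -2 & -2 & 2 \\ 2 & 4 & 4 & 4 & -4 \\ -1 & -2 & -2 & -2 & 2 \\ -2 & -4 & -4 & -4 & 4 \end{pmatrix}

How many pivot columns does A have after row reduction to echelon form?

Row reduce to echelon form.
R2 ← R2 − R1: [0, 0, 0, 0, 0]
R3 ← R3 + (2)·R1: [0, 0, 0, 0, 0]
R4 ← R4 − R1: [0, 0, 0, 0, 0]
R5 ← R5 − (2)·R1: [0, 0, 0, 0, 0]
Echelon form has 1 nonzero row, so rank(A) = 1.
Each nonzero row contributes one pivot column: 1 pivot columns.

1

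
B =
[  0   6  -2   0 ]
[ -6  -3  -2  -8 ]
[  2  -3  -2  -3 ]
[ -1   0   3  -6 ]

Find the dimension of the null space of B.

0

Row reduce to echelon form.
Swap R1 ↔ R2
R3 ← R3 + (1/3)·R1: [0, -4, -8/3, -17/3]
R4 ← R4 − (1/6)·R1: [0, 1/2, 10/3, -14/3]
R3 ← R3 + (2/3)·R2: [0, 0, -4, -17/3]
R4 ← R4 − (1/12)·R2: [0, 0, 7/2, -14/3]
R4 ← R4 + (7/8)·R3: [0, 0, 0, -77/8]
4 nonzero rows, so rank(B) = 4.
B has 4 columns; by rank–nullity, nullity = 4 − 4 = 0.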